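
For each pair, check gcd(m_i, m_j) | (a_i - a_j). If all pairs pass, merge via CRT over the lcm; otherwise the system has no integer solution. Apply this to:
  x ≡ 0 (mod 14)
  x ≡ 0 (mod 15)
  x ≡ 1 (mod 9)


Moduli 14, 15, 9 are not pairwise coprime, so CRT works modulo lcm(m_i) when all pairwise compatibility conditions hold.
Pairwise compatibility: gcd(m_i, m_j) must divide a_i - a_j for every pair.
Merge one congruence at a time:
  Start: x ≡ 0 (mod 14).
  Combine with x ≡ 0 (mod 15): gcd(14, 15) = 1; 0 - 0 = 0, which IS divisible by 1, so compatible.
    Write x = 0 + 14·t and substitute into x ≡ 0 (mod 15): 14·t ≡ 0 − 0 = 0 (mod 15).
    The inverse of 14 mod 15 is 14 (since 14·14 = 196 = 13·15 + 1), so t ≡ 14·0 = 0 ≡ 0 (mod 15).
    Then x = 0 + 14·0 = 0, valid modulo lcm(14, 15) = 210: x ≡ 0 (mod 210).
  Combine with x ≡ 1 (mod 9): gcd(210, 9) = 3, and 1 - 0 = 1 is NOT divisible by 3.
    ⇒ system is inconsistent (no integer solution).

No solution (the system is inconsistent).


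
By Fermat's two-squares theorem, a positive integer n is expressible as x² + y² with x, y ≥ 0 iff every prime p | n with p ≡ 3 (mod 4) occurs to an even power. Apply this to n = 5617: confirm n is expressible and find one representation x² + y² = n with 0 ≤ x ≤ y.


Step 1: Factor n = 5617 = 41 · 137.
Step 2: Check the mod-4 condition on each prime factor: 41 ≡ 1 (mod 4), exponent 1; 137 ≡ 1 (mod 4), exponent 1.
All primes ≡ 3 (mod 4) appear to even exponent (or don't appear), so by the two-squares theorem n IS expressible as a sum of two squares.
Step 3: Build a representation. Here n = 41 · 137 is a product of primes ≡ 1 (mod 4). Each prime p ≡ 1 (mod 4) is itself a sum of two squares; find a² by testing p − a² for a perfect square:
  41: 41 − 1² = 40, 41 − 2² = 37, 41 − 3² = 32, 41 − 4² = 25 = 5² ⇒ 41 = 4² + 5².
  137: 137 − 1² = 136, 137 − 2² = 133, 137 − 3² = 128, 137 − 4² = 121 = 11² ⇒ 137 = 4² + 11².
  Combine using the Brahmagupta–Fibonacci identity (a² + b²)(c² + d²) = (ac − bd)² + (ad + bc)² = (ac + bd)² + (ad − bc)²:
  41 · 137 = 5617: from (4² + 5²)(4² + 11²), take (4·4 − 5·11, 4·11 + 5·4) = (16 − 55, 44 + 20) = (-39, 64); dropping signs (only squares matter) gives (39, 64); check 39² + 64² = 1521 + 4096 = 5617 ✓.
Step 4: Order so x ≤ y and verify: 39² + 64² = 1521 + 4096 = 5617 = n. ✓

n = 5617 = 39² + 64² (one valid representation with x ≤ y).


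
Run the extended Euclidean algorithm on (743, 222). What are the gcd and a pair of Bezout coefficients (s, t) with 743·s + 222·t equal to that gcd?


Euclidean algorithm on (743, 222) — divide until remainder is 0:
  743 = 3 · 222 + 77
  222 = 2 · 77 + 68
  77 = 1 · 68 + 9
  68 = 7 · 9 + 5
  9 = 1 · 5 + 4
  5 = 1 · 4 + 1
  4 = 4 · 1 + 0
gcd(743, 222) = 1.
Track Bezout coefficients alongside the remainders: start with r₀ = 743 = a·1 + b·0 (s = 1, t = 0) and r₁ = 222 = a·0 + b·1 (s = 0, t = 1); each new remainder r_{k+1} = r_{k-1} − q_k·r_k inherits s_{k+1} = s_{k-1} − q_k·s_k, t_{k+1} = t_{k-1} − q_k·t_k, so r_k = a·s_k + b·t_k at every step:
  q = 3: r = 77, s = 1 − 3·0 = 1, t = 0 − 3·1 = -3  (check: 743·1 + 222·(-3) = 77)
  q = 2: r = 68, s = 0 − 2·1 = -2, t = 1 − 2·(-3) = 7  (check: 743·(-2) + 222·7 = 68)
  q = 1: r = 9, s = 1 − 1·(-2) = 3, t = -3 − 1·7 = -10  (check: 743·3 + 222·(-10) = 9)
  q = 7: r = 5, s = -2 − 7·3 = -23, t = 7 − 7·(-10) = 77  (check: 743·(-23) + 222·77 = 5)
  q = 1: r = 4, s = 3 − 1·(-23) = 26, t = -10 − 1·77 = -87  (check: 743·26 + 222·(-87) = 4)
  q = 1: r = 1, s = -23 − 1·26 = -49, t = 77 − 1·(-87) = 164  (check: 743·(-49) + 222·164 = 1)
The row with r = 1 (the gcd) gives the Bezout coefficients s = -49, t = 164.
Result: 743 · (-49) + 222 · (164) = 1.

gcd(743, 222) = 1; s = -49, t = 164 (check: 743·(-49) + 222·164 = 1).


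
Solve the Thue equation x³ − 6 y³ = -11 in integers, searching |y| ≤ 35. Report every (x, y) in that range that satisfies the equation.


The equation is x³ - 6y³ = -11. For fixed y, x³ = 6·y³ − 11, so a solution requires the RHS to be a perfect cube.
Strategy: iterate y from -35 to 35, compute RHS = 6·y³ − 11, and check whether it is a (positive or negative) perfect cube.
Check small values of y:
  y = 0: RHS = -11 is not a perfect cube.
  y = 1: RHS = -5 is not a perfect cube.
  y = -1: RHS = -17 is not a perfect cube.
  y = 2: RHS = 37 is not a perfect cube.
  y = -2: RHS = -59 is not a perfect cube.
  y = 3: RHS = 151 is not a perfect cube.
  y = -3: RHS = -173 is not a perfect cube.
Continuing the search up to |y| = 35 finds no solutions either.
No (x, y) in the scanned range satisfies the equation.

No integer solutions with |y| ≤ 35.


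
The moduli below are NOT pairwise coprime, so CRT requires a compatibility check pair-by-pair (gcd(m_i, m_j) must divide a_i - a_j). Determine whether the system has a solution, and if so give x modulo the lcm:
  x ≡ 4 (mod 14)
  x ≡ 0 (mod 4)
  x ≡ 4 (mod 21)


Moduli 14, 4, 21 are not pairwise coprime, so CRT works modulo lcm(m_i) when all pairwise compatibility conditions hold.
Pairwise compatibility: gcd(m_i, m_j) must divide a_i - a_j for every pair.
Merge one congruence at a time:
  Start: x ≡ 4 (mod 14).
  Combine with x ≡ 0 (mod 4): gcd(14, 4) = 2; 0 - 4 = -4, which IS divisible by 2, so compatible.
    Write x = 4 + 14·t and substitute into x ≡ 0 (mod 4): 14·t ≡ 0 − 4 = -4 (mod 4).
    Divide the congruence (and modulus) by g = 2: 7·t ≡ -2 (mod 2).
    Reduce coefficients mod 2: 1·t ≡ 0 (mod 2).
    So t ≡ 0 (mod 2).
    Then x = 4 + 14·0 = 4, valid modulo lcm(14, 4) = 28: x ≡ 4 (mod 28).
  Combine with x ≡ 4 (mod 21): gcd(28, 21) = 7; 4 - 4 = 0, which IS divisible by 7, so compatible.
    Write x = 4 + 28·t and substitute into x ≡ 4 (mod 21): 28·t ≡ 4 − 4 = 0 (mod 21).
    Divide the congruence (and modulus) by g = 7: 4·t ≡ 0 (mod 3).
    Reduce coefficients mod 3: 1·t ≡ 0 (mod 3).
    So t ≡ 0 (mod 3).
    Then x = 4 + 28·0 = 4, valid modulo lcm(28, 21) = 84: x ≡ 4 (mod 84).
Verify: 4 mod 14 = 4, 4 mod 4 = 0, 4 mod 21 = 4.

x ≡ 4 (mod 84).


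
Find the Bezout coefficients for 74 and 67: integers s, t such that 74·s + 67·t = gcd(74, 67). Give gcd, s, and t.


Euclidean algorithm on (74, 67) — divide until remainder is 0:
  74 = 1 · 67 + 7
  67 = 9 · 7 + 4
  7 = 1 · 4 + 3
  4 = 1 · 3 + 1
  3 = 3 · 1 + 0
gcd(74, 67) = 1.
Track Bezout coefficients alongside the remainders: start with r₀ = 74 = a·1 + b·0 (s = 1, t = 0) and r₁ = 67 = a·0 + b·1 (s = 0, t = 1); each new remainder r_{k+1} = r_{k-1} − q_k·r_k inherits s_{k+1} = s_{k-1} − q_k·s_k, t_{k+1} = t_{k-1} − q_k·t_k, so r_k = a·s_k + b·t_k at every step:
  q = 1: r = 7, s = 1 − 1·0 = 1, t = 0 − 1·1 = -1  (check: 74·1 + 67·(-1) = 7)
  q = 9: r = 4, s = 0 − 9·1 = -9, t = 1 − 9·(-1) = 10  (check: 74·(-9) + 67·10 = 4)
  q = 1: r = 3, s = 1 − 1·(-9) = 10, t = -1 − 1·10 = -11  (check: 74·10 + 67·(-11) = 3)
  q = 1: r = 1, s = -9 − 1·10 = -19, t = 10 − 1·(-11) = 21  (check: 74·(-19) + 67·21 = 1)
The row with r = 1 (the gcd) gives the Bezout coefficients s = -19, t = 21.
Result: 74 · (-19) + 67 · (21) = 1.

gcd(74, 67) = 1; s = -19, t = 21 (check: 74·(-19) + 67·21 = 1).


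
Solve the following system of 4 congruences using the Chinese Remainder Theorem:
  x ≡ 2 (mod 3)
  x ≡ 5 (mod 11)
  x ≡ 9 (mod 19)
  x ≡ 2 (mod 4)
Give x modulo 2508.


Product of moduli M = 3 · 11 · 19 · 4 = 2508.
Merge one congruence at a time:
  Start: x ≡ 2 (mod 3).
  Combine with x ≡ 5 (mod 11); new modulus lcm = 33.
    Write x = 2 + 3·t and substitute into x ≡ 5 (mod 11): 3·t ≡ 5 − 2 = 3 (mod 11).
    The inverse of 3 mod 11 is 4 (since 3·4 = 12 = 1·11 + 1), so t ≡ 4·3 = 12 ≡ 1 (mod 11).
    Then x = 2 + 3·1 = 5, valid modulo lcm(3, 11) = 33: x ≡ 5 (mod 33).
  Combine with x ≡ 9 (mod 19); new modulus lcm = 627.
    Write x = 5 + 33·t and substitute into x ≡ 9 (mod 19): 33·t ≡ 9 − 5 = 4 (mod 19).
    Reduce coefficients mod 19: 14·t ≡ 4 (mod 19).
    The inverse of 14 mod 19 is 15 (since 14·15 = 210 = 11·19 + 1), so t ≡ 15·4 = 60 ≡ 3 (mod 19).
    Then x = 5 + 33·3 = 104, valid modulo lcm(33, 19) = 627: x ≡ 104 (mod 627).
  Combine with x ≡ 2 (mod 4); new modulus lcm = 2508.
    Write x = 104 + 627·t and substitute into x ≡ 2 (mod 4): 627·t ≡ 2 − 104 = -102 (mod 4).
    Reduce coefficients mod 4: 3·t ≡ 2 (mod 4).
    The inverse of 3 mod 4 is 3 (since 3·3 = 9 = 2·4 + 1), so t ≡ 3·2 = 6 ≡ 2 (mod 4).
    Then x = 104 + 627·2 = 1358, valid modulo lcm(627, 4) = 2508: x ≡ 1358 (mod 2508).
Verify against each original: 1358 mod 3 = 2, 1358 mod 11 = 5, 1358 mod 19 = 9, 1358 mod 4 = 2.

x ≡ 1358 (mod 2508).


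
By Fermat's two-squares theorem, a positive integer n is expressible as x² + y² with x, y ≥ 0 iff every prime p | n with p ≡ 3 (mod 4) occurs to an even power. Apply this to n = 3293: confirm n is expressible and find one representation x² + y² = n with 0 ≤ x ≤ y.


Step 1: Factor n = 3293 = 37 · 89.
Step 2: Check the mod-4 condition on each prime factor: 37 ≡ 1 (mod 4), exponent 1; 89 ≡ 1 (mod 4), exponent 1.
All primes ≡ 3 (mod 4) appear to even exponent (or don't appear), so by the two-squares theorem n IS expressible as a sum of two squares.
Step 3: Build a representation. Here n = 37 · 89 is a product of primes ≡ 1 (mod 4). Each prime p ≡ 1 (mod 4) is itself a sum of two squares; find a² by testing p − a² for a perfect square:
  37: 37 − 1² = 36 = 6² ⇒ 37 = 1² + 6².
  89: 89 − 1² = 88, 89 − 2² = 85, 89 − 3² = 80, 89 − 4² = 73, 89 − 5² = 64 = 8² ⇒ 89 = 5² + 8².
  Combine using the Brahmagupta–Fibonacci identity (a² + b²)(c² + d²) = (ac − bd)² + (ad + bc)² = (ac + bd)² + (ad − bc)²:
  37 · 89 = 3293: from (1² + 6²)(5² + 8²), take (1·5 − 6·8, 1·8 + 6·5) = (5 − 48, 8 + 30) = (-43, 38); dropping signs (only squares matter) gives (43, 38); check 43² + 38² = 1849 + 1444 = 3293 ✓.
Step 4: Order so x ≤ y and verify: 38² + 43² = 1444 + 1849 = 3293 = n. ✓

n = 3293 = 38² + 43² (one valid representation with x ≤ y).


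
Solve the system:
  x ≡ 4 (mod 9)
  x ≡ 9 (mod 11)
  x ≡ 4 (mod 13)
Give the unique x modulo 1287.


Moduli 9, 11, 13 are pairwise coprime; by CRT there is a unique solution modulo M = 9 · 11 · 13 = 1287.
Solve pairwise, accumulating the modulus:
  Start with x ≡ 4 (mod 9).
  Combine with x ≡ 9 (mod 11): since gcd(9, 11) = 1, we get a unique residue mod 99.
    Write x = 4 + 9·t and substitute into x ≡ 9 (mod 11): 9·t ≡ 9 − 4 = 5 (mod 11).
    The inverse of 9 mod 11 is 5 (since 9·5 = 45 = 4·11 + 1), so t ≡ 5·5 = 25 ≡ 3 (mod 11).
    Then x = 4 + 9·3 = 31, valid modulo lcm(9, 11) = 99: x ≡ 31 (mod 99).
  Combine with x ≡ 4 (mod 13): since gcd(99, 13) = 1, we get a unique residue mod 1287.
    Write x = 31 + 99·t and substitute into x ≡ 4 (mod 13): 99·t ≡ 4 − 31 = -27 (mod 13).
    Reduce coefficients mod 13: 8·t ≡ 12 (mod 13).
    The inverse of 8 mod 13 is 5 (since 8·5 = 40 = 3·13 + 1), so t ≡ 5·12 = 60 ≡ 8 (mod 13).
    Then x = 31 + 99·8 = 823, valid modulo lcm(99, 13) = 1287: x ≡ 823 (mod 1287).
Verify: 823 mod 9 = 4 ✓, 823 mod 11 = 9 ✓, 823 mod 13 = 4 ✓.

x ≡ 823 (mod 1287).


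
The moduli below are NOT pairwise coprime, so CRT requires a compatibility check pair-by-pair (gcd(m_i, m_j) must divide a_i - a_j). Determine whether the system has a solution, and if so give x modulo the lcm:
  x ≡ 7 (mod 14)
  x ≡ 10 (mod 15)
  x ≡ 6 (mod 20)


Moduli 14, 15, 20 are not pairwise coprime, so CRT works modulo lcm(m_i) when all pairwise compatibility conditions hold.
Pairwise compatibility: gcd(m_i, m_j) must divide a_i - a_j for every pair.
Merge one congruence at a time:
  Start: x ≡ 7 (mod 14).
  Combine with x ≡ 10 (mod 15): gcd(14, 15) = 1; 10 - 7 = 3, which IS divisible by 1, so compatible.
    Write x = 7 + 14·t and substitute into x ≡ 10 (mod 15): 14·t ≡ 10 − 7 = 3 (mod 15).
    The inverse of 14 mod 15 is 14 (since 14·14 = 196 = 13·15 + 1), so t ≡ 14·3 = 42 ≡ 12 (mod 15).
    Then x = 7 + 14·12 = 175, valid modulo lcm(14, 15) = 210: x ≡ 175 (mod 210).
  Combine with x ≡ 6 (mod 20): gcd(210, 20) = 10, and 6 - 175 = -169 is NOT divisible by 10.
    ⇒ system is inconsistent (no integer solution).

No solution (the system is inconsistent).


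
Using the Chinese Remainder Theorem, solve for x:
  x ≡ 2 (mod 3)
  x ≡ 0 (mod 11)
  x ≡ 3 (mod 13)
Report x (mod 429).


Moduli 3, 11, 13 are pairwise coprime; by CRT there is a unique solution modulo M = 3 · 11 · 13 = 429.
Solve pairwise, accumulating the modulus:
  Start with x ≡ 2 (mod 3).
  Combine with x ≡ 0 (mod 11): since gcd(3, 11) = 1, we get a unique residue mod 33.
    Write x = 2 + 3·t and substitute into x ≡ 0 (mod 11): 3·t ≡ 0 − 2 = -2 (mod 11).
    Reduce coefficients mod 11: 3·t ≡ 9 (mod 11).
    The inverse of 3 mod 11 is 4 (since 3·4 = 12 = 1·11 + 1), so t ≡ 4·9 = 36 ≡ 3 (mod 11).
    Then x = 2 + 3·3 = 11, valid modulo lcm(3, 11) = 33: x ≡ 11 (mod 33).
  Combine with x ≡ 3 (mod 13): since gcd(33, 13) = 1, we get a unique residue mod 429.
    Write x = 11 + 33·t and substitute into x ≡ 3 (mod 13): 33·t ≡ 3 − 11 = -8 (mod 13).
    Reduce coefficients mod 13: 7·t ≡ 5 (mod 13).
    The inverse of 7 mod 13 is 2 (since 7·2 = 14 = 1·13 + 1), so t ≡ 2·5 = 10 ≡ 10 (mod 13).
    Then x = 11 + 33·10 = 341, valid modulo lcm(33, 13) = 429: x ≡ 341 (mod 429).
Verify: 341 mod 3 = 2 ✓, 341 mod 11 = 0 ✓, 341 mod 13 = 3 ✓.

x ≡ 341 (mod 429).


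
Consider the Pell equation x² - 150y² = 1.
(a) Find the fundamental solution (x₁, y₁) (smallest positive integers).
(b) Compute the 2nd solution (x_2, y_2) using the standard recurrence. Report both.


Step 1: Find the fundamental solution (x₁, y₁) of x² - 150y² = 1.
  Expand √150 as a continued fraction. a₀ = ⌊√150⌋ = 12; iterate m_{k+1} = d_k·a_k − m_k, d_{k+1} = (150 − m_{k+1}²)/d_k, a_{k+1} = ⌊(a₀ + m_{k+1})/d_{k+1}⌋ (starting m₀ = 0, d₀ = 1), with convergents p_k = a_k·p_{k-1} + p_{k-2}, q_k = a_k·q_{k-1} + q_{k-2} (p₋₁ = 1, q₋₁ = 0):
  k = 0: a₀ = 12; p₀/q₀ = 12/1; p₀² − 150·q₀² = 144 − 150 = -6.
  k = 1: m = 12, d = 6, a = ⌊(12 + 12)/6⌋ = 4; p/q = (4·12 + 1)/(4·1 + 0) = 49/4; p² − 150·q² = 2401 − 2400 = 1.
  The first convergent with p² − 150·q² = 1 gives the fundamental solution (x₁, y₁) = (49, 4).
Step 2: Apply the recurrence (x_{n+1}, y_{n+1}) = (x₁x_n + 150y₁y_n, x₁y_n + y₁x_n) repeatedly.
  From (x_1, y_1) = (49, 4): x_2 = 49·49 + 150·4·4 = 4801; y_2 = 49·4 + 4·49 = 392.
Step 3: Verify x_2² - 150·y_2² = 23049601 - 23049600 = 1 (should be 1). ✓

(x_1, y_1) = (49, 4); (x_2, y_2) = (4801, 392).


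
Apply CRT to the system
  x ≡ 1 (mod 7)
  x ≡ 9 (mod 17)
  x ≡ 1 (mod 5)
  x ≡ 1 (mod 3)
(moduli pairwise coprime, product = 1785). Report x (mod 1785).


Product of moduli M = 7 · 17 · 5 · 3 = 1785.
Merge one congruence at a time:
  Start: x ≡ 1 (mod 7).
  Combine with x ≡ 9 (mod 17); new modulus lcm = 119.
    Write x = 1 + 7·t and substitute into x ≡ 9 (mod 17): 7·t ≡ 9 − 1 = 8 (mod 17).
    The inverse of 7 mod 17 is 5 (since 7·5 = 35 = 2·17 + 1), so t ≡ 5·8 = 40 ≡ 6 (mod 17).
    Then x = 1 + 7·6 = 43, valid modulo lcm(7, 17) = 119: x ≡ 43 (mod 119).
  Combine with x ≡ 1 (mod 5); new modulus lcm = 595.
    Write x = 43 + 119·t and substitute into x ≡ 1 (mod 5): 119·t ≡ 1 − 43 = -42 (mod 5).
    Reduce coefficients mod 5: 4·t ≡ 3 (mod 5).
    The inverse of 4 mod 5 is 4 (since 4·4 = 16 = 3·5 + 1), so t ≡ 4·3 = 12 ≡ 2 (mod 5).
    Then x = 43 + 119·2 = 281, valid modulo lcm(119, 5) = 595: x ≡ 281 (mod 595).
  Combine with x ≡ 1 (mod 3); new modulus lcm = 1785.
    Write x = 281 + 595·t and substitute into x ≡ 1 (mod 3): 595·t ≡ 1 − 281 = -280 (mod 3).
    Reduce coefficients mod 3: 1·t ≡ 2 (mod 3).
    So t ≡ 2 (mod 3).
    Then x = 281 + 595·2 = 1471, valid modulo lcm(595, 3) = 1785: x ≡ 1471 (mod 1785).
Verify against each original: 1471 mod 7 = 1, 1471 mod 17 = 9, 1471 mod 5 = 1, 1471 mod 3 = 1.

x ≡ 1471 (mod 1785).


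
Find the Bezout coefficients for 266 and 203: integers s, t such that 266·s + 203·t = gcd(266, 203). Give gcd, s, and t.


Euclidean algorithm on (266, 203) — divide until remainder is 0:
  266 = 1 · 203 + 63
  203 = 3 · 63 + 14
  63 = 4 · 14 + 7
  14 = 2 · 7 + 0
gcd(266, 203) = 7.
Track Bezout coefficients alongside the remainders: start with r₀ = 266 = a·1 + b·0 (s = 1, t = 0) and r₁ = 203 = a·0 + b·1 (s = 0, t = 1); each new remainder r_{k+1} = r_{k-1} − q_k·r_k inherits s_{k+1} = s_{k-1} − q_k·s_k, t_{k+1} = t_{k-1} − q_k·t_k, so r_k = a·s_k + b·t_k at every step:
  q = 1: r = 63, s = 1 − 1·0 = 1, t = 0 − 1·1 = -1  (check: 266·1 + 203·(-1) = 63)
  q = 3: r = 14, s = 0 − 3·1 = -3, t = 1 − 3·(-1) = 4  (check: 266·(-3) + 203·4 = 14)
  q = 4: r = 7, s = 1 − 4·(-3) = 13, t = -1 − 4·4 = -17  (check: 266·13 + 203·(-17) = 7)
The row with r = 7 (the gcd) gives the Bezout coefficients s = 13, t = -17.
Result: 266 · (13) + 203 · (-17) = 7.

gcd(266, 203) = 7; s = 13, t = -17 (check: 266·13 + 203·(-17) = 7).


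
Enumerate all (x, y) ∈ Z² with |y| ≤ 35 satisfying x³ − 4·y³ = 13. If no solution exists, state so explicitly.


The equation is x³ - 4y³ = 13. For fixed y, x³ = 4·y³ + 13, so a solution requires the RHS to be a perfect cube.
Strategy: iterate y from -35 to 35, compute RHS = 4·y³ + 13, and check whether it is a (positive or negative) perfect cube.
Check small values of y:
  y = 0: RHS = 13 is not a perfect cube.
  y = 1: RHS = 17 is not a perfect cube.
  y = -1: RHS = 9 is not a perfect cube.
  y = 2: RHS = 45 is not a perfect cube.
  y = -2: RHS = -19 is not a perfect cube.
  y = 3: RHS = 121 is not a perfect cube.
  y = -3: RHS = -95 is not a perfect cube.
Continuing the search up to |y| = 35 finds no solutions either.
No (x, y) in the scanned range satisfies the equation.

No integer solutions with |y| ≤ 35.


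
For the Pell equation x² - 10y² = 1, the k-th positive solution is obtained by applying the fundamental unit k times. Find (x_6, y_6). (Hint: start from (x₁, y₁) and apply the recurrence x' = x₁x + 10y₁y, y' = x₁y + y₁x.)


Step 1: Find the fundamental solution (x₁, y₁) of x² - 10y² = 1.
  Expand √10 as a continued fraction. a₀ = ⌊√10⌋ = 3; iterate m_{k+1} = d_k·a_k − m_k, d_{k+1} = (10 − m_{k+1}²)/d_k, a_{k+1} = ⌊(a₀ + m_{k+1})/d_{k+1}⌋ (starting m₀ = 0, d₀ = 1), with convergents p_k = a_k·p_{k-1} + p_{k-2}, q_k = a_k·q_{k-1} + q_{k-2} (p₋₁ = 1, q₋₁ = 0):
  k = 0: a₀ = 3; p₀/q₀ = 3/1; p₀² − 10·q₀² = 9 − 10 = -1.
  k = 1: m = 3, d = 1, a = ⌊(3 + 3)/1⌋ = 6; p/q = (6·3 + 1)/(6·1 + 0) = 19/6; p² − 10·q² = 361 − 360 = 1.
  The first convergent with p² − 10·q² = 1 gives the fundamental solution (x₁, y₁) = (19, 6).
Step 2: Apply the recurrence (x_{n+1}, y_{n+1}) = (x₁x_n + 10y₁y_n, x₁y_n + y₁x_n) repeatedly.
  From (x_1, y_1) = (19, 6): x_2 = 19·19 + 10·6·6 = 721; y_2 = 19·6 + 6·19 = 228.
  From (x_2, y_2) = (721, 228): x_3 = 19·721 + 10·6·228 = 27379; y_3 = 19·228 + 6·721 = 8658.
  From (x_3, y_3) = (27379, 8658): x_4 = 19·27379 + 10·6·8658 = 1039681; y_4 = 19·8658 + 6·27379 = 328776.
  From (x_4, y_4) = (1039681, 328776): x_5 = 19·1039681 + 10·6·328776 = 39480499; y_5 = 19·328776 + 6·1039681 = 12484830.
  From (x_5, y_5) = (39480499, 12484830): x_6 = 19·39480499 + 10·6·12484830 = 1499219281; y_6 = 19·12484830 + 6·39480499 = 474094764.
Step 3: Verify x_6² - 10·y_6² = 2247658452522156961 - 2247658452522156960 = 1 (should be 1). ✓

(x_1, y_1) = (19, 6); (x_6, y_6) = (1499219281, 474094764).


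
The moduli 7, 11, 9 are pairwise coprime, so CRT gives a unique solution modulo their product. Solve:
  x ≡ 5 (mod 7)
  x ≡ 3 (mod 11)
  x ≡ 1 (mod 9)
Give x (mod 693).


Moduli 7, 11, 9 are pairwise coprime; by CRT there is a unique solution modulo M = 7 · 11 · 9 = 693.
Solve pairwise, accumulating the modulus:
  Start with x ≡ 5 (mod 7).
  Combine with x ≡ 3 (mod 11): since gcd(7, 11) = 1, we get a unique residue mod 77.
    Write x = 5 + 7·t and substitute into x ≡ 3 (mod 11): 7·t ≡ 3 − 5 = -2 (mod 11).
    Reduce coefficients mod 11: 7·t ≡ 9 (mod 11).
    The inverse of 7 mod 11 is 8 (since 7·8 = 56 = 5·11 + 1), so t ≡ 8·9 = 72 ≡ 6 (mod 11).
    Then x = 5 + 7·6 = 47, valid modulo lcm(7, 11) = 77: x ≡ 47 (mod 77).
  Combine with x ≡ 1 (mod 9): since gcd(77, 9) = 1, we get a unique residue mod 693.
    Write x = 47 + 77·t and substitute into x ≡ 1 (mod 9): 77·t ≡ 1 − 47 = -46 (mod 9).
    Reduce coefficients mod 9: 5·t ≡ 8 (mod 9).
    The inverse of 5 mod 9 is 2 (since 5·2 = 10 = 1·9 + 1), so t ≡ 2·8 = 16 ≡ 7 (mod 9).
    Then x = 47 + 77·7 = 586, valid modulo lcm(77, 9) = 693: x ≡ 586 (mod 693).
Verify: 586 mod 7 = 5 ✓, 586 mod 11 = 3 ✓, 586 mod 9 = 1 ✓.

x ≡ 586 (mod 693).


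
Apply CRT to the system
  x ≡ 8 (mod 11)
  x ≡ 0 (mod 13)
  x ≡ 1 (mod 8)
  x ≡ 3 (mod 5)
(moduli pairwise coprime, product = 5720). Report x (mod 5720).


Product of moduli M = 11 · 13 · 8 · 5 = 5720.
Merge one congruence at a time:
  Start: x ≡ 8 (mod 11).
  Combine with x ≡ 0 (mod 13); new modulus lcm = 143.
    Write x = 8 + 11·t and substitute into x ≡ 0 (mod 13): 11·t ≡ 0 − 8 = -8 (mod 13).
    Reduce coefficients mod 13: 11·t ≡ 5 (mod 13).
    The inverse of 11 mod 13 is 6 (since 11·6 = 66 = 5·13 + 1), so t ≡ 6·5 = 30 ≡ 4 (mod 13).
    Then x = 8 + 11·4 = 52, valid modulo lcm(11, 13) = 143: x ≡ 52 (mod 143).
  Combine with x ≡ 1 (mod 8); new modulus lcm = 1144.
    Write x = 52 + 143·t and substitute into x ≡ 1 (mod 8): 143·t ≡ 1 − 52 = -51 (mod 8).
    Reduce coefficients mod 8: 7·t ≡ 5 (mod 8).
    The inverse of 7 mod 8 is 7 (since 7·7 = 49 = 6·8 + 1), so t ≡ 7·5 = 35 ≡ 3 (mod 8).
    Then x = 52 + 143·3 = 481, valid modulo lcm(143, 8) = 1144: x ≡ 481 (mod 1144).
  Combine with x ≡ 3 (mod 5); new modulus lcm = 5720.
    Write x = 481 + 1144·t and substitute into x ≡ 3 (mod 5): 1144·t ≡ 3 − 481 = -478 (mod 5).
    Reduce coefficients mod 5: 4·t ≡ 2 (mod 5).
    The inverse of 4 mod 5 is 4 (since 4·4 = 16 = 3·5 + 1), so t ≡ 4·2 = 8 ≡ 3 (mod 5).
    Then x = 481 + 1144·3 = 3913, valid modulo lcm(1144, 5) = 5720: x ≡ 3913 (mod 5720).
Verify against each original: 3913 mod 11 = 8, 3913 mod 13 = 0, 3913 mod 8 = 1, 3913 mod 5 = 3.

x ≡ 3913 (mod 5720).


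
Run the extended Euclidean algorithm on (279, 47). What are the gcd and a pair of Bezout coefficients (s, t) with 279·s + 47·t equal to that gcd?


Euclidean algorithm on (279, 47) — divide until remainder is 0:
  279 = 5 · 47 + 44
  47 = 1 · 44 + 3
  44 = 14 · 3 + 2
  3 = 1 · 2 + 1
  2 = 2 · 1 + 0
gcd(279, 47) = 1.
Track Bezout coefficients alongside the remainders: start with r₀ = 279 = a·1 + b·0 (s = 1, t = 0) and r₁ = 47 = a·0 + b·1 (s = 0, t = 1); each new remainder r_{k+1} = r_{k-1} − q_k·r_k inherits s_{k+1} = s_{k-1} − q_k·s_k, t_{k+1} = t_{k-1} − q_k·t_k, so r_k = a·s_k + b·t_k at every step:
  q = 5: r = 44, s = 1 − 5·0 = 1, t = 0 − 5·1 = -5  (check: 279·1 + 47·(-5) = 44)
  q = 1: r = 3, s = 0 − 1·1 = -1, t = 1 − 1·(-5) = 6  (check: 279·(-1) + 47·6 = 3)
  q = 14: r = 2, s = 1 − 14·(-1) = 15, t = -5 − 14·6 = -89  (check: 279·15 + 47·(-89) = 2)
  q = 1: r = 1, s = -1 − 1·15 = -16, t = 6 − 1·(-89) = 95  (check: 279·(-16) + 47·95 = 1)
The row with r = 1 (the gcd) gives the Bezout coefficients s = -16, t = 95.
Result: 279 · (-16) + 47 · (95) = 1.

gcd(279, 47) = 1; s = -16, t = 95 (check: 279·(-16) + 47·95 = 1).


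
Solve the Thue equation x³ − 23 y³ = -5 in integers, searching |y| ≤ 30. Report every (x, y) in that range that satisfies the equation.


The equation is x³ - 23y³ = -5. For fixed y, x³ = 23·y³ − 5, so a solution requires the RHS to be a perfect cube.
Strategy: iterate y from -30 to 30, compute RHS = 23·y³ − 5, and check whether it is a (positive or negative) perfect cube.
Check small values of y:
  y = 0: RHS = -5 is not a perfect cube.
  y = 1: RHS = 18 is not a perfect cube.
  y = -1: RHS = -28 is not a perfect cube.
  y = 2: RHS = 179 is not a perfect cube.
  y = -2: RHS = -189 is not a perfect cube.
  y = 3: RHS = 616 is not a perfect cube.
  y = -3: RHS = -626 is not a perfect cube.
Continuing the search up to |y| = 30 finds no solutions either.
No (x, y) in the scanned range satisfies the equation.

No integer solutions with |y| ≤ 30.


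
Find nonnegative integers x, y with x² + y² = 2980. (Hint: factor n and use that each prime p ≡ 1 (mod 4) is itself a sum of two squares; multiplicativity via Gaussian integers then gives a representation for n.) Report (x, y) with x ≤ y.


Step 1: Factor n = 2980 = 2^2 · 5 · 149.
Step 2: Check the mod-4 condition on each prime factor: 2 = 2 (special); 5 ≡ 1 (mod 4), exponent 1; 149 ≡ 1 (mod 4), exponent 1.
All primes ≡ 3 (mod 4) appear to even exponent (or don't appear), so by the two-squares theorem n IS expressible as a sum of two squares.
Step 3: Build a representation. Group n = k² · m with k = 2 and m = 5 · 149 = 745 (a product of primes ≡ 1 (mod 4)); a representation of m scales to one of n via (k·x)² + (k·y)² = k²(x² + y²). Each prime p ≡ 1 (mod 4) is itself a sum of two squares; find a² by testing p − a² for a perfect square:
  5: 5 − 1² = 4 = 2² ⇒ 5 = 1² + 2².
  149: 149 − 1² = 148, 149 − 2² = 145, 149 − 3² = 140, 149 − 4² = 133, 149 − 5² = 124, 149 − 6² = 113, 149 − 7² = 100 = 10² ⇒ 149 = 7² + 10².
  Combine using the Brahmagupta–Fibonacci identity (a² + b²)(c² + d²) = (ac − bd)² + (ad + bc)² = (ac + bd)² + (ad − bc)²:
  5 · 149 = 745: from (1² + 2²)(7² + 10²), take (1·7 − 2·10, 1·10 + 2·7) = (7 − 20, 10 + 14) = (-13, 24); dropping signs (only squares matter) gives (13, 24); check 13² + 24² = 169 + 576 = 745 ✓.
  Scale by k = 2: (2·13, 2·24) = (26, 48).
Step 4: Order so x ≤ y and verify: 26² + 48² = 676 + 2304 = 2980 = n. ✓

n = 2980 = 26² + 48² (one valid representation with x ≤ y).


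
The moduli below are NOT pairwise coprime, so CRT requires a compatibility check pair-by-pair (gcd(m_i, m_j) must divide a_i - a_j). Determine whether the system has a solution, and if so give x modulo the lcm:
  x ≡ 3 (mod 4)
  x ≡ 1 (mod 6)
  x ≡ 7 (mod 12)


Moduli 4, 6, 12 are not pairwise coprime, so CRT works modulo lcm(m_i) when all pairwise compatibility conditions hold.
Pairwise compatibility: gcd(m_i, m_j) must divide a_i - a_j for every pair.
Merge one congruence at a time:
  Start: x ≡ 3 (mod 4).
  Combine with x ≡ 1 (mod 6): gcd(4, 6) = 2; 1 - 3 = -2, which IS divisible by 2, so compatible.
    Write x = 3 + 4·t and substitute into x ≡ 1 (mod 6): 4·t ≡ 1 − 3 = -2 (mod 6).
    Divide the congruence (and modulus) by g = 2: 2·t ≡ -1 (mod 3).
    Reduce coefficients mod 3: 2·t ≡ 2 (mod 3).
    The inverse of 2 mod 3 is 2 (since 2·2 = 4 = 1·3 + 1), so t ≡ 2·2 = 4 ≡ 1 (mod 3).
    Then x = 3 + 4·1 = 7, valid modulo lcm(4, 6) = 12: x ≡ 7 (mod 12).
  Combine with x ≡ 7 (mod 12): gcd(12, 12) = 12; 7 - 7 = 0, which IS divisible by 12, so compatible.
    Write x = 7 + 12·t and substitute into x ≡ 7 (mod 12): 12·t ≡ 7 − 7 = 0 (mod 12).
    Divide the congruence (and modulus) by g = 12: 1·t ≡ 0 (mod 1).
    Modulo 1 every t works; take t = 0.
    Then x = 7 + 12·0 = 7, valid modulo lcm(12, 12) = 12: x ≡ 7 (mod 12).
Verify: 7 mod 4 = 3, 7 mod 6 = 1, 7 mod 12 = 7.

x ≡ 7 (mod 12).


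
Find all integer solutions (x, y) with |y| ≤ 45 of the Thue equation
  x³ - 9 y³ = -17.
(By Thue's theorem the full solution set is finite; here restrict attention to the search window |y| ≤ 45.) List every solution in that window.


The equation is x³ - 9y³ = -17. For fixed y, x³ = 9·y³ − 17, so a solution requires the RHS to be a perfect cube.
Strategy: iterate y from -45 to 45, compute RHS = 9·y³ − 17, and check whether it is a (positive or negative) perfect cube.
Check small values of y:
  y = 0: RHS = -17 is not a perfect cube.
  y = 1: RHS = -8 = (-2)³ ⇒ x = -2 works.
  y = -1: RHS = -26 is not a perfect cube.
  y = 2: RHS = 55 is not a perfect cube.
  y = -2: RHS = -89 is not a perfect cube.
  y = 3: RHS = 226 is not a perfect cube.
  y = -3: RHS = -260 is not a perfect cube.
Continuing, at y = 25: RHS = 140608 = (52)³ ⇒ x = 52 works.
Searching the remaining y in |y| ≤ 45 finds no further solutions.
Collected solutions: (-2, 1), (52, 25).

Solutions (with |y| ≤ 45): (-2, 1), (52, 25).


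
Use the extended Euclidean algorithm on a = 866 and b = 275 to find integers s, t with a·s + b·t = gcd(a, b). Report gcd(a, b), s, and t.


Euclidean algorithm on (866, 275) — divide until remainder is 0:
  866 = 3 · 275 + 41
  275 = 6 · 41 + 29
  41 = 1 · 29 + 12
  29 = 2 · 12 + 5
  12 = 2 · 5 + 2
  5 = 2 · 2 + 1
  2 = 2 · 1 + 0
gcd(866, 275) = 1.
Track Bezout coefficients alongside the remainders: start with r₀ = 866 = a·1 + b·0 (s = 1, t = 0) and r₁ = 275 = a·0 + b·1 (s = 0, t = 1); each new remainder r_{k+1} = r_{k-1} − q_k·r_k inherits s_{k+1} = s_{k-1} − q_k·s_k, t_{k+1} = t_{k-1} − q_k·t_k, so r_k = a·s_k + b·t_k at every step:
  q = 3: r = 41, s = 1 − 3·0 = 1, t = 0 − 3·1 = -3  (check: 866·1 + 275·(-3) = 41)
  q = 6: r = 29, s = 0 − 6·1 = -6, t = 1 − 6·(-3) = 19  (check: 866·(-6) + 275·19 = 29)
  q = 1: r = 12, s = 1 − 1·(-6) = 7, t = -3 − 1·19 = -22  (check: 866·7 + 275·(-22) = 12)
  q = 2: r = 5, s = -6 − 2·7 = -20, t = 19 − 2·(-22) = 63  (check: 866·(-20) + 275·63 = 5)
  q = 2: r = 2, s = 7 − 2·(-20) = 47, t = -22 − 2·63 = -148  (check: 866·47 + 275·(-148) = 2)
  q = 2: r = 1, s = -20 − 2·47 = -114, t = 63 − 2·(-148) = 359  (check: 866·(-114) + 275·359 = 1)
The row with r = 1 (the gcd) gives the Bezout coefficients s = -114, t = 359.
Result: 866 · (-114) + 275 · (359) = 1.

gcd(866, 275) = 1; s = -114, t = 359 (check: 866·(-114) + 275·359 = 1).


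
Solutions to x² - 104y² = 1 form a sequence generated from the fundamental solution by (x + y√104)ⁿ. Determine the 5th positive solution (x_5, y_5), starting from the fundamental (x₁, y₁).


Step 1: Find the fundamental solution (x₁, y₁) of x² - 104y² = 1.
  Expand √104 as a continued fraction. a₀ = ⌊√104⌋ = 10; iterate m_{k+1} = d_k·a_k − m_k, d_{k+1} = (104 − m_{k+1}²)/d_k, a_{k+1} = ⌊(a₀ + m_{k+1})/d_{k+1}⌋ (starting m₀ = 0, d₀ = 1), with convergents p_k = a_k·p_{k-1} + p_{k-2}, q_k = a_k·q_{k-1} + q_{k-2} (p₋₁ = 1, q₋₁ = 0):
  k = 0: a₀ = 10; p₀/q₀ = 10/1; p₀² − 104·q₀² = 100 − 104 = -4.
  k = 1: m = 10, d = 4, a = ⌊(10 + 10)/4⌋ = 5; p/q = (5·10 + 1)/(5·1 + 0) = 51/5; p² − 104·q² = 2601 − 2600 = 1.
  The first convergent with p² − 104·q² = 1 gives the fundamental solution (x₁, y₁) = (51, 5).
Step 2: Apply the recurrence (x_{n+1}, y_{n+1}) = (x₁x_n + 104y₁y_n, x₁y_n + y₁x_n) repeatedly.
  From (x_1, y_1) = (51, 5): x_2 = 51·51 + 104·5·5 = 5201; y_2 = 51·5 + 5·51 = 510.
  From (x_2, y_2) = (5201, 510): x_3 = 51·5201 + 104·5·510 = 530451; y_3 = 51·510 + 5·5201 = 52015.
  From (x_3, y_3) = (530451, 52015): x_4 = 51·530451 + 104·5·52015 = 54100801; y_4 = 51·52015 + 5·530451 = 5305020.
  From (x_4, y_4) = (54100801, 5305020): x_5 = 51·54100801 + 104·5·5305020 = 5517751251; y_5 = 51·5305020 + 5·54100801 = 541060025.
Step 3: Verify x_5² - 104·y_5² = 30445578867912065001 - 30445578867912065000 = 1 (should be 1). ✓

(x_1, y_1) = (51, 5); (x_5, y_5) = (5517751251, 541060025).


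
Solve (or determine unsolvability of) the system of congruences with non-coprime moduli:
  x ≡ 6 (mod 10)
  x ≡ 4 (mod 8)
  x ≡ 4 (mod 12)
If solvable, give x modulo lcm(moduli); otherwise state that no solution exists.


Moduli 10, 8, 12 are not pairwise coprime, so CRT works modulo lcm(m_i) when all pairwise compatibility conditions hold.
Pairwise compatibility: gcd(m_i, m_j) must divide a_i - a_j for every pair.
Merge one congruence at a time:
  Start: x ≡ 6 (mod 10).
  Combine with x ≡ 4 (mod 8): gcd(10, 8) = 2; 4 - 6 = -2, which IS divisible by 2, so compatible.
    Write x = 6 + 10·t and substitute into x ≡ 4 (mod 8): 10·t ≡ 4 − 6 = -2 (mod 8).
    Divide the congruence (and modulus) by g = 2: 5·t ≡ -1 (mod 4).
    Reduce coefficients mod 4: 1·t ≡ 3 (mod 4).
    So t ≡ 3 (mod 4).
    Then x = 6 + 10·3 = 36, valid modulo lcm(10, 8) = 40: x ≡ 36 (mod 40).
  Combine with x ≡ 4 (mod 12): gcd(40, 12) = 4; 4 - 36 = -32, which IS divisible by 4, so compatible.
    Write x = 36 + 40·t and substitute into x ≡ 4 (mod 12): 40·t ≡ 4 − 36 = -32 (mod 12).
    Divide the congruence (and modulus) by g = 4: 10·t ≡ -8 (mod 3).
    Reduce coefficients mod 3: 1·t ≡ 1 (mod 3).
    So t ≡ 1 (mod 3).
    Then x = 36 + 40·1 = 76, valid modulo lcm(40, 12) = 120: x ≡ 76 (mod 120).
Verify: 76 mod 10 = 6, 76 mod 8 = 4, 76 mod 12 = 4.

x ≡ 76 (mod 120).


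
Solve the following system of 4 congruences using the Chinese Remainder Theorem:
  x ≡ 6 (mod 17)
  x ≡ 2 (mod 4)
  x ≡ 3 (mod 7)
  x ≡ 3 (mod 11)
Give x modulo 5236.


Product of moduli M = 17 · 4 · 7 · 11 = 5236.
Merge one congruence at a time:
  Start: x ≡ 6 (mod 17).
  Combine with x ≡ 2 (mod 4); new modulus lcm = 68.
    Write x = 6 + 17·t and substitute into x ≡ 2 (mod 4): 17·t ≡ 2 − 6 = -4 (mod 4).
    Reduce coefficients mod 4: 1·t ≡ 0 (mod 4).
    So t ≡ 0 (mod 4).
    Then x = 6 + 17·0 = 6, valid modulo lcm(17, 4) = 68: x ≡ 6 (mod 68).
  Combine with x ≡ 3 (mod 7); new modulus lcm = 476.
    Write x = 6 + 68·t and substitute into x ≡ 3 (mod 7): 68·t ≡ 3 − 6 = -3 (mod 7).
    Reduce coefficients mod 7: 5·t ≡ 4 (mod 7).
    The inverse of 5 mod 7 is 3 (since 5·3 = 15 = 2·7 + 1), so t ≡ 3·4 = 12 ≡ 5 (mod 7).
    Then x = 6 + 68·5 = 346, valid modulo lcm(68, 7) = 476: x ≡ 346 (mod 476).
  Combine with x ≡ 3 (mod 11); new modulus lcm = 5236.
    Write x = 346 + 476·t and substitute into x ≡ 3 (mod 11): 476·t ≡ 3 − 346 = -343 (mod 11).
    Reduce coefficients mod 11: 3·t ≡ 9 (mod 11).
    The inverse of 3 mod 11 is 4 (since 3·4 = 12 = 1·11 + 1), so t ≡ 4·9 = 36 ≡ 3 (mod 11).
    Then x = 346 + 476·3 = 1774, valid modulo lcm(476, 11) = 5236: x ≡ 1774 (mod 5236).
Verify against each original: 1774 mod 17 = 6, 1774 mod 4 = 2, 1774 mod 7 = 3, 1774 mod 11 = 3.

x ≡ 1774 (mod 5236).


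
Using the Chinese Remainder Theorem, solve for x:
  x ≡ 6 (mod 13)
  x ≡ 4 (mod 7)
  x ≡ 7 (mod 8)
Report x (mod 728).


Moduli 13, 7, 8 are pairwise coprime; by CRT there is a unique solution modulo M = 13 · 7 · 8 = 728.
Solve pairwise, accumulating the modulus:
  Start with x ≡ 6 (mod 13).
  Combine with x ≡ 4 (mod 7): since gcd(13, 7) = 1, we get a unique residue mod 91.
    Write x = 6 + 13·t and substitute into x ≡ 4 (mod 7): 13·t ≡ 4 − 6 = -2 (mod 7).
    Reduce coefficients mod 7: 6·t ≡ 5 (mod 7).
    The inverse of 6 mod 7 is 6 (since 6·6 = 36 = 5·7 + 1), so t ≡ 6·5 = 30 ≡ 2 (mod 7).
    Then x = 6 + 13·2 = 32, valid modulo lcm(13, 7) = 91: x ≡ 32 (mod 91).
  Combine with x ≡ 7 (mod 8): since gcd(91, 8) = 1, we get a unique residue mod 728.
    Write x = 32 + 91·t and substitute into x ≡ 7 (mod 8): 91·t ≡ 7 − 32 = -25 (mod 8).
    Reduce coefficients mod 8: 3·t ≡ 7 (mod 8).
    The inverse of 3 mod 8 is 3 (since 3·3 = 9 = 1·8 + 1), so t ≡ 3·7 = 21 ≡ 5 (mod 8).
    Then x = 32 + 91·5 = 487, valid modulo lcm(91, 8) = 728: x ≡ 487 (mod 728).
Verify: 487 mod 13 = 6 ✓, 487 mod 7 = 4 ✓, 487 mod 8 = 7 ✓.

x ≡ 487 (mod 728).


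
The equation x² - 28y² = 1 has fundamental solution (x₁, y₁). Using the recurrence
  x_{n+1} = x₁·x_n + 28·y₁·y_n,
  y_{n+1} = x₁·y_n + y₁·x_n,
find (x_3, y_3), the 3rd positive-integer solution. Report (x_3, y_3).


Step 1: Find the fundamental solution (x₁, y₁) of x² - 28y² = 1.
  Expand √28 as a continued fraction. a₀ = ⌊√28⌋ = 5; iterate m_{k+1} = d_k·a_k − m_k, d_{k+1} = (28 − m_{k+1}²)/d_k, a_{k+1} = ⌊(a₀ + m_{k+1})/d_{k+1}⌋ (starting m₀ = 0, d₀ = 1), with convergents p_k = a_k·p_{k-1} + p_{k-2}, q_k = a_k·q_{k-1} + q_{k-2} (p₋₁ = 1, q₋₁ = 0):
  k = 0: a₀ = 5; p₀/q₀ = 5/1; p₀² − 28·q₀² = 25 − 28 = -3.
  k = 1: m = 5, d = 3, a = ⌊(5 + 5)/3⌋ = 3; p/q = (3·5 + 1)/(3·1 + 0) = 16/3; p² − 28·q² = 256 − 252 = 4.
  k = 2: m = 4, d = 4, a = ⌊(5 + 4)/4⌋ = 2; p/q = (2·16 + 5)/(2·3 + 1) = 37/7; p² − 28·q² = 1369 − 1372 = -3.
  k = 3: m = 4, d = 3, a = ⌊(5 + 4)/3⌋ = 3; p/q = (3·37 + 16)/(3·7 + 3) = 127/24; p² − 28·q² = 16129 − 16128 = 1.
  The first convergent with p² − 28·q² = 1 gives the fundamental solution (x₁, y₁) = (127, 24).
Step 2: Apply the recurrence (x_{n+1}, y_{n+1}) = (x₁x_n + 28y₁y_n, x₁y_n + y₁x_n) repeatedly.
  From (x_1, y_1) = (127, 24): x_2 = 127·127 + 28·24·24 = 32257; y_2 = 127·24 + 24·127 = 6096.
  From (x_2, y_2) = (32257, 6096): x_3 = 127·32257 + 28·24·6096 = 8193151; y_3 = 127·6096 + 24·32257 = 1548360.
Step 3: Verify x_3² - 28·y_3² = 67127723308801 - 67127723308800 = 1 (should be 1). ✓

(x_1, y_1) = (127, 24); (x_3, y_3) = (8193151, 1548360).


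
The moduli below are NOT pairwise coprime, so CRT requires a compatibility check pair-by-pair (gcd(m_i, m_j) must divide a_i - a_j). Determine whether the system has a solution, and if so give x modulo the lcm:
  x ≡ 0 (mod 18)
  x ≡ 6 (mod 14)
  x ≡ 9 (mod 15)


Moduli 18, 14, 15 are not pairwise coprime, so CRT works modulo lcm(m_i) when all pairwise compatibility conditions hold.
Pairwise compatibility: gcd(m_i, m_j) must divide a_i - a_j for every pair.
Merge one congruence at a time:
  Start: x ≡ 0 (mod 18).
  Combine with x ≡ 6 (mod 14): gcd(18, 14) = 2; 6 - 0 = 6, which IS divisible by 2, so compatible.
    Write x = 0 + 18·t and substitute into x ≡ 6 (mod 14): 18·t ≡ 6 − 0 = 6 (mod 14).
    Divide the congruence (and modulus) by g = 2: 9·t ≡ 3 (mod 7).
    Reduce coefficients mod 7: 2·t ≡ 3 (mod 7).
    The inverse of 2 mod 7 is 4 (since 2·4 = 8 = 1·7 + 1), so t ≡ 4·3 = 12 ≡ 5 (mod 7).
    Then x = 0 + 18·5 = 90, valid modulo lcm(18, 14) = 126: x ≡ 90 (mod 126).
  Combine with x ≡ 9 (mod 15): gcd(126, 15) = 3; 9 - 90 = -81, which IS divisible by 3, so compatible.
    Write x = 90 + 126·t and substitute into x ≡ 9 (mod 15): 126·t ≡ 9 − 90 = -81 (mod 15).
    Divide the congruence (and modulus) by g = 3: 42·t ≡ -27 (mod 5).
    Reduce coefficients mod 5: 2·t ≡ 3 (mod 5).
    The inverse of 2 mod 5 is 3 (since 2·3 = 6 = 1·5 + 1), so t ≡ 3·3 = 9 ≡ 4 (mod 5).
    Then x = 90 + 126·4 = 594, valid modulo lcm(126, 15) = 630: x ≡ 594 (mod 630).
Verify: 594 mod 18 = 0, 594 mod 14 = 6, 594 mod 15 = 9.

x ≡ 594 (mod 630).


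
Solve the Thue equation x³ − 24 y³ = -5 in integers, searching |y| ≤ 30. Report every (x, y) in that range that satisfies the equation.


The equation is x³ - 24y³ = -5. For fixed y, x³ = 24·y³ − 5, so a solution requires the RHS to be a perfect cube.
Strategy: iterate y from -30 to 30, compute RHS = 24·y³ − 5, and check whether it is a (positive or negative) perfect cube.
Check small values of y:
  y = 0: RHS = -5 is not a perfect cube.
  y = 1: RHS = 19 is not a perfect cube.
  y = -1: RHS = -29 is not a perfect cube.
  y = 2: RHS = 187 is not a perfect cube.
  y = -2: RHS = -197 is not a perfect cube.
  y = 3: RHS = 643 is not a perfect cube.
  y = -3: RHS = -653 is not a perfect cube.
Continuing the search up to |y| = 30 finds no solutions either.
No (x, y) in the scanned range satisfies the equation.

No integer solutions with |y| ≤ 30.
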